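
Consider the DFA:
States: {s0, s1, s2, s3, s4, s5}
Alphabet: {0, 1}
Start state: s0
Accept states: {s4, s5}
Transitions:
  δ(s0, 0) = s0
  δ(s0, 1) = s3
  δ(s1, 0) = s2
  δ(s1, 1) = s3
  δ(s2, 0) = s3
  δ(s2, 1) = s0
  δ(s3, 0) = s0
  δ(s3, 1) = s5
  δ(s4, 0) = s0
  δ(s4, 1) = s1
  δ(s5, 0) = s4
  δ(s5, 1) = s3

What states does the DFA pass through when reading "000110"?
read '0': s0 → s0
  read '0': s0 → s0
  read '0': s0 → s0
  read '1': s0 → s3
  read '1': s3 → s5
  read '0': s5 → s4
s0 -> s0 -> s0 -> s0 -> s3 -> s5 -> s4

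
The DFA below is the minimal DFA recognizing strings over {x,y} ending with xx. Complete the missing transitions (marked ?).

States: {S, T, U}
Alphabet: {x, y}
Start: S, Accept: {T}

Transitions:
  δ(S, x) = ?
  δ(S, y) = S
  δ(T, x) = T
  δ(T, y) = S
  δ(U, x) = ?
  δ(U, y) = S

From the language and accept set, identify what each state tracks — S: last symbol not x; T: two trailing x's; U: one trailing x.
Each missing δ(q, a) is the state matching the new tracked value after reading a.
δ(S, x) = U; δ(U, x) = T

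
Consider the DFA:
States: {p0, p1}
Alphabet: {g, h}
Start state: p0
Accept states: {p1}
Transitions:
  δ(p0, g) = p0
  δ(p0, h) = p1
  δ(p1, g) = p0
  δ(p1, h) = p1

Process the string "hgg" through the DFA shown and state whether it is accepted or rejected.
Processing string "hgg":
  p0 --h--> p1
  p1 --g--> p0
  p0 --g--> p0
Final state: p0
Accept states: {p1}
No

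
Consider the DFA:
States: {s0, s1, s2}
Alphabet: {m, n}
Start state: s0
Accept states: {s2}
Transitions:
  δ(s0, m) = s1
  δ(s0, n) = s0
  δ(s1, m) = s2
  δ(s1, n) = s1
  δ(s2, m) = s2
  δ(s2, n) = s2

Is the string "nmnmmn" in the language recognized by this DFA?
Processing string "nmnmmn":
  s0 --n--> s0
  s0 --m--> s1
  s1 --n--> s1
  s1 --m--> s2
  s2 --m--> s2
  s2 --n--> s2
Final state: s2
Accept states: {s2}
Yes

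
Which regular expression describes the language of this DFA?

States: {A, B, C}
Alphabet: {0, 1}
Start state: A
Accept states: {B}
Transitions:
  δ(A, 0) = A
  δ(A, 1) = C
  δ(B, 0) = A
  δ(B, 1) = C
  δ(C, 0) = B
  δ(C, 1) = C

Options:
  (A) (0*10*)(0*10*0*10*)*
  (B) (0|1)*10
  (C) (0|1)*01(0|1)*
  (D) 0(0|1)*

Check each option against the DFA on short strings; one disagreement eliminates an option:
  (A) (0*10*)(0*10*0*10*)*: on '1' the DFA goes A → C and rejects (C ∉ Accept), but the regex matches it → eliminate
  (B) (0|1)*10: agrees with the DFA on every string of length ≤ 6
  (C) (0|1)*01(0|1)*: on '01' the DFA goes A → A → C and rejects (C ∉ Accept), but the regex matches it → eliminate
  (D) 0(0|1)*: on '0' the DFA goes A → A and rejects (A ∉ Accept), but the regex matches it → eliminate
Only (B) is consistent with the DFA.
(B) (0|1)*10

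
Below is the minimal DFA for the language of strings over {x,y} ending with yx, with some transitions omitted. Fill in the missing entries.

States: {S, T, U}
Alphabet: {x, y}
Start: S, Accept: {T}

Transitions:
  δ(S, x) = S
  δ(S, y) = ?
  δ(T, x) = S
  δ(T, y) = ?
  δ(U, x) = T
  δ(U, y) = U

From the language and accept set, identify what each state tracks — S: no suffix match; T: suffix is yx; U: one trailing y.
Each missing δ(q, a) is the state matching the new tracked value after reading a.
δ(S, y) = U; δ(T, y) = U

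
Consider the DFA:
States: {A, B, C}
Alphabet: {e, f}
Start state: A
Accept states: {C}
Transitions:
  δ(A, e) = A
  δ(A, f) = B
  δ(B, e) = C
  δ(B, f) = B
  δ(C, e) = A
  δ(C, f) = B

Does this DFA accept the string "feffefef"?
Processing string "feffefef":
  A --f--> B
  B --e--> C
  C --f--> B
  B --f--> B
  B --e--> C
  C --f--> B
  B --e--> C
  C --f--> B
Final state: B
Accept states: {C}
No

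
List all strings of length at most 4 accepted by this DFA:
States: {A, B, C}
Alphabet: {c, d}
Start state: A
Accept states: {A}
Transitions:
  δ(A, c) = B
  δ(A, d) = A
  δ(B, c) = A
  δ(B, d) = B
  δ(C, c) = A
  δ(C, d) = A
ε, d, cc, dd, ccd, cdc, dcc, ddd, cccc, ccdd, cdcd, cddc, dccd, dcdc, ddcc, dddd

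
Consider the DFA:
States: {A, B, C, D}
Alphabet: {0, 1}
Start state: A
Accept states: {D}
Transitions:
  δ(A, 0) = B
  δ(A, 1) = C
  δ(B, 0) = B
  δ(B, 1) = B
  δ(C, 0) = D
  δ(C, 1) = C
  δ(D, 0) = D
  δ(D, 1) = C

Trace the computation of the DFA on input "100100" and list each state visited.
read '1': A → C
  read '0': C → D
  read '0': D → D
  read '1': D → C
  read '0': C → D
  read '0': D → D
A -> C -> D -> D -> C -> D -> D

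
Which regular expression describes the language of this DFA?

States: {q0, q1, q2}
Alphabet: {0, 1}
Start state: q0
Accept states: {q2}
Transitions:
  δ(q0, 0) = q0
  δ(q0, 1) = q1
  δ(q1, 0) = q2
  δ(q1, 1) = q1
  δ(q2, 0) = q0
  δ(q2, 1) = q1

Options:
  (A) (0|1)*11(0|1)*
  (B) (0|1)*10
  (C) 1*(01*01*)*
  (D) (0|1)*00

Check each option against the DFA on short strings; one disagreement eliminates an option:
  (A) (0|1)*11(0|1)*: on '10' the DFA goes q0 → q1 → q2 and accepts (q2 ∈ Accept), but the regex does not match it → eliminate
  (B) (0|1)*10: agrees with the DFA on every string of length ≤ 6
  (C) 1*(01*01*)*: on ε the DFA stays in q0 and rejects (q0 ∉ Accept), but the regex matches it → eliminate
  (D) (0|1)*00: on '00' the DFA goes q0 → q0 → q0 and rejects (q0 ∉ Accept), but the regex matches it → eliminate
Only (B) is consistent with the DFA.
(B) (0|1)*10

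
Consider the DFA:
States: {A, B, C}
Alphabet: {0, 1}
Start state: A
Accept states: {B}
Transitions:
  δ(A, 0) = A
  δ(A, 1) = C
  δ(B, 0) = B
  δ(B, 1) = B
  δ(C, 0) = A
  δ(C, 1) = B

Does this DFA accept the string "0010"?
Processing string "0010":
  A --0--> A
  A --0--> A
  A --1--> C
  C --0--> A
Final state: A
Accept states: {B}
No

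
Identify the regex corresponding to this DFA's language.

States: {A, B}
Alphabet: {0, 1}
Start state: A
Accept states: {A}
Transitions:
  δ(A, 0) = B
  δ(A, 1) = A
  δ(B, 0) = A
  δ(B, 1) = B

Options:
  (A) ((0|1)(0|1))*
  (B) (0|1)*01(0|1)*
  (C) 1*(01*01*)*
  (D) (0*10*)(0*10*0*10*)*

Check each option against the DFA on short strings; one disagreement eliminates an option:
  (A) ((0|1)(0|1))*: on '1' the DFA goes A → A and accepts (A ∈ Accept), but the regex does not match it → eliminate
  (B) (0|1)*01(0|1)*: on ε the DFA stays in A and accepts (A ∈ Accept), but the regex does not match it → eliminate
  (C) 1*(01*01*)*: agrees with the DFA on every string of length ≤ 6
  (D) (0*10*)(0*10*0*10*)*: on ε the DFA stays in A and accepts (A ∈ Accept), but the regex does not match it → eliminate
Only (C) is consistent with the DFA.
(C) 1*(01*01*)*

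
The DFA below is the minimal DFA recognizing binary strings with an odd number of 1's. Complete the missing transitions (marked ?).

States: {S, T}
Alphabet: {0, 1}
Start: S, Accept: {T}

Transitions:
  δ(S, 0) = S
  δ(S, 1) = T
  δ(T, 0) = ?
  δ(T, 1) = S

From the language and accept set, identify what each state tracks — S: even number of 1's so far; T: odd number of 1's so far.
Each missing δ(q, a) is the state matching the new tracked value after reading a.
δ(T, 0) = T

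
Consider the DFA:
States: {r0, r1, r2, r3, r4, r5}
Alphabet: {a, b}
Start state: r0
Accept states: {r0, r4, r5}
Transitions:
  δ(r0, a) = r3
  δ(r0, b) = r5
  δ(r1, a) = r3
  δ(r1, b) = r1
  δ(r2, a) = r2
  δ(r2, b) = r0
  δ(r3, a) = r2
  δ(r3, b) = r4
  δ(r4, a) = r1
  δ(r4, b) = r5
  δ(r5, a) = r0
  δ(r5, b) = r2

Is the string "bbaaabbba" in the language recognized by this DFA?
Processing string "bbaaabbba":
  r0 --b--> r5
  r5 --b--> r2
  r2 --a--> r2
  r2 --a--> r2
  r2 --a--> r2
  r2 --b--> r0
  r0 --b--> r5
  r5 --b--> r2
  r2 --a--> r2
Final state: r2
Accept states: {r0, r4, r5}
No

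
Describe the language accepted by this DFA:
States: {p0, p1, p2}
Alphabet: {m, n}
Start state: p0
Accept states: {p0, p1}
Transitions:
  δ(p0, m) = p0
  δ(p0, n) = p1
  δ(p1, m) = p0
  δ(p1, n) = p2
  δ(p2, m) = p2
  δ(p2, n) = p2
Testing a few strings:
  'mnn' → reject
  'mm' → accept
  'n' → accept
  'nnm' → reject
State roles: p0=last symbol not n (ok); p1=last symbol n (ok); p2=saw nn (dead)
All strings over {m,n} with no two consecutive n's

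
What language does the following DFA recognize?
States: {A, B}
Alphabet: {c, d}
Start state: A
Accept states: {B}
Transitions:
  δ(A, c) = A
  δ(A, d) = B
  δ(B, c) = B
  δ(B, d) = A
Testing a few strings:
  'cc' → reject
  'd' → accept
  'dd' → reject
  'dc' → accept
State roles: A=even number of d's so far; B=odd number of d's so far
All strings over {c,d} with an odd number of d's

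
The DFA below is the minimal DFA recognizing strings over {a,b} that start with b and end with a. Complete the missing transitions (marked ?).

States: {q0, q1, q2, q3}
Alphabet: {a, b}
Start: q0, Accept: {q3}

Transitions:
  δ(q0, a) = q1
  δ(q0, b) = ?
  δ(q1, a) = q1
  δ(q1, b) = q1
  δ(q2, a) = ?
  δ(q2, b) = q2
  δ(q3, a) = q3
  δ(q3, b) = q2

From the language and accept set, identify what each state tracks — q0: no input read; q1: started with a (dead); q2: started with b, last symbol b; q3: started with b, last symbol a.
Each missing δ(q, a) is the state matching the new tracked value after reading a.
δ(q0, b) = q2; δ(q2, a) = q3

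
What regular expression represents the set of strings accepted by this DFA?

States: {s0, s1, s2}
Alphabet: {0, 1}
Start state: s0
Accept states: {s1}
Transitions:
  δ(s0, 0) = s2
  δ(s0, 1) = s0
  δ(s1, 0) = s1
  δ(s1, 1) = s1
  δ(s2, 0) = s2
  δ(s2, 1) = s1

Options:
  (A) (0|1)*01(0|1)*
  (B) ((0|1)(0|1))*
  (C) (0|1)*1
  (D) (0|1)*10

Check each option against the DFA on short strings; one disagreement eliminates an option:
  (A) (0|1)*01(0|1)*: agrees with the DFA on every string of length ≤ 6
  (B) ((0|1)(0|1))*: on ε the DFA stays in s0 and rejects (s0 ∉ Accept), but the regex matches it → eliminate
  (C) (0|1)*1: on '1' the DFA goes s0 → s0 and rejects (s0 ∉ Accept), but the regex matches it → eliminate
  (D) (0|1)*10: on '01' the DFA goes s0 → s2 → s1 and accepts (s1 ∈ Accept), but the regex does not match it → eliminate
Only (A) is consistent with the DFA.
(A) (0|1)*01(0|1)*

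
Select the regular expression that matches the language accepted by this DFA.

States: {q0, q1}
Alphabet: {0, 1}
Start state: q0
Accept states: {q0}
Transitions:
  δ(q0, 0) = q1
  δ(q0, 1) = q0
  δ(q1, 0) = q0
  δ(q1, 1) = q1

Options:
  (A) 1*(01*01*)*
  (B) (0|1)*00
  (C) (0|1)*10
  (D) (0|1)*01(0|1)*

Check each option against the DFA on short strings; one disagreement eliminates an option:
  (A) 1*(01*01*)*: agrees with the DFA on every string of length ≤ 6
  (B) (0|1)*00: on ε the DFA stays in q0 and accepts (q0 ∈ Accept), but the regex does not match it → eliminate
  (C) (0|1)*10: on ε the DFA stays in q0 and accepts (q0 ∈ Accept), but the regex does not match it → eliminate
  (D) (0|1)*01(0|1)*: on ε the DFA stays in q0 and accepts (q0 ∈ Accept), but the regex does not match it → eliminate
Only (A) is consistent with the DFA.
(A) 1*(01*01*)*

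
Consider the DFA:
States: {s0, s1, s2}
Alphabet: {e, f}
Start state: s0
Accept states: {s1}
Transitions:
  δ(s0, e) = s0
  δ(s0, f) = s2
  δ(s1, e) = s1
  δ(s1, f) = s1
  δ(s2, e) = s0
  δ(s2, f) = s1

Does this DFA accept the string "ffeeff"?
Processing string "ffeeff":
  s0 --f--> s2
  s2 --f--> s1
  s1 --e--> s1
  s1 --e--> s1
  s1 --f--> s1
  s1 --f--> s1
Final state: s1
Accept states: {s1}
Yes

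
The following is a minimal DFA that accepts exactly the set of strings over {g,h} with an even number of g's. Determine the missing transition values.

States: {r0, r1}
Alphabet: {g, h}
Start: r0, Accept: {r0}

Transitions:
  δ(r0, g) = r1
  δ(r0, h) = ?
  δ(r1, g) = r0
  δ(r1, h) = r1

From the language and accept set, identify what each state tracks — r0: even number of g's so far; r1: odd number of g's so far.
Each missing δ(q, a) is the state matching the new tracked value after reading a.
δ(r0, h) = r0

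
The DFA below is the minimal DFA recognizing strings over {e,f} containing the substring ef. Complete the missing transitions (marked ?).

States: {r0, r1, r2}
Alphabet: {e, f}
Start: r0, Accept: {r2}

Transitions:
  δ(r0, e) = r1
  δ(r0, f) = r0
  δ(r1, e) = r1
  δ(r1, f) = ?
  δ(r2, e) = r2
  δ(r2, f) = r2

From the language and accept set, identify what each state tracks — r0: no e seen yet; r1: seen a e, waiting for f; r2: substring ef seen.
Each missing δ(q, a) is the state matching the new tracked value after reading a.
δ(r1, f) = r2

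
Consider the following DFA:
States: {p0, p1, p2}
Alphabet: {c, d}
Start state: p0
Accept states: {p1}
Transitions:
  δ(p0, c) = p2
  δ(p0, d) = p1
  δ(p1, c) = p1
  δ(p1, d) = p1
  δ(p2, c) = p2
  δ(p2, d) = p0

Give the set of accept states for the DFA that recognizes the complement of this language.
Complement accept states = All states \ Original accept states
= {p0, p1, p2} \ {p1}
{p0, p2}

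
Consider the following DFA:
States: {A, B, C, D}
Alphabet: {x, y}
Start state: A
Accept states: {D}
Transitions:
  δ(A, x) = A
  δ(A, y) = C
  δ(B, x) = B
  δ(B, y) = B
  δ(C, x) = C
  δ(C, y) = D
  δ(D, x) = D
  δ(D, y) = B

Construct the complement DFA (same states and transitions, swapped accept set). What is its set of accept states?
Complement accept states = All states \ Original accept states
= {A, B, C, D} \ {D}
{A, B, C}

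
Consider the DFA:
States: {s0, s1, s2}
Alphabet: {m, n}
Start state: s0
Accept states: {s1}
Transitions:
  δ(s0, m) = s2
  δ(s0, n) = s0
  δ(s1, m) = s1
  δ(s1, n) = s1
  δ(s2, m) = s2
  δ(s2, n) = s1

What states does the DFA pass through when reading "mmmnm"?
read 'm': s0 → s2
  read 'm': s2 → s2
  read 'm': s2 → s2
  read 'n': s2 → s1
  read 'm': s1 → s1
s0 -> s2 -> s2 -> s2 -> s1 -> s1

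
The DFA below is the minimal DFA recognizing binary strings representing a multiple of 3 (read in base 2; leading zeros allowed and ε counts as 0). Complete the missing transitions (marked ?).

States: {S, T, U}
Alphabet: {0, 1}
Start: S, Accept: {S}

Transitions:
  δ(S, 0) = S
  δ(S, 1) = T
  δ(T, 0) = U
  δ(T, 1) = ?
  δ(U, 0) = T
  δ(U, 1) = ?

From the language and accept set, identify what each state tracks — S: value ≡ 0 (mod 3); T: value ≡ 1 (mod 3); U: value ≡ 2 (mod 3).
Each missing δ(q, a) is the state matching the new tracked value after reading a.
δ(T, 1) = S; δ(U, 1) = U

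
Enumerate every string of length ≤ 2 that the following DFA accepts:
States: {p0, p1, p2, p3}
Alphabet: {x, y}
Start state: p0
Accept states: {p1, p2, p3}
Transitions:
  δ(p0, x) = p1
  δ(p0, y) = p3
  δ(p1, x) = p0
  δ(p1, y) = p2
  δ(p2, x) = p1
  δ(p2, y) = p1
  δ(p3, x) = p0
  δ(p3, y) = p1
x, y, xy, yy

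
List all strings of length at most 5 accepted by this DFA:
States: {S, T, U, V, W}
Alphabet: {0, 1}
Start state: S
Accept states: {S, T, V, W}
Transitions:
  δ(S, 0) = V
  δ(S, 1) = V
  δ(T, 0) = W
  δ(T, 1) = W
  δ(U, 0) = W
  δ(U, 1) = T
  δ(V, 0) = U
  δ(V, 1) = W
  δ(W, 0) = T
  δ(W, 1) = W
ε, 0, 1, 01, 11, 000, 001, 010, 011, 100, 101, 110, 111, 0000, 0001, 0010, 0011, 0100, 0101, 0110, 0111, 1000, 1001, 1010, 1011, 1100, 1101, 1110, 1111, 00000, 00001, 00010, 00011, 00100, 00101, 00110, 00111, 01000, 01001, 01010, 01011, 01100, 01101, 01110, 01111, 10000, 10001, 10010, 10011, 10100, 10101, 10110, 10111, 11000, 11001, 11010, 11011, 11100, 11101, 11110, 11111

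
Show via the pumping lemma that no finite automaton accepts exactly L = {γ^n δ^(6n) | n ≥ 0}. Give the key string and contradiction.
Assume L is regular with pumping length p. Idea: pumping the γ-block breaks the 1:6 ratio.
Choose s = γ^p δ^(6p) (length 7p ≥ p). By the pumping lemma, s = xyz with |xy| ≤ p, |y| > 0, so y = γ^k with k ≥ 1. Then xy²z = γ^(p+k) δ^(6p). For this to be in L we would need 6p = 6(p+k), i.e. 6k = 0, contradicting k ≥ 1. So xy²z ∉ L.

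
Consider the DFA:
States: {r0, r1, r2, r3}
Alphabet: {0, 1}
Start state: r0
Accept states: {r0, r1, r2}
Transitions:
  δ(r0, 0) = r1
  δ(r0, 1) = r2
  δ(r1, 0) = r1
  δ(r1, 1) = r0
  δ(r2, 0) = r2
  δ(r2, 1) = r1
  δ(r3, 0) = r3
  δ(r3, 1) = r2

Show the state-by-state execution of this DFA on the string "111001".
read '1': r0 → r2
  read '1': r2 → r1
  read '1': r1 → r0
  read '0': r0 → r1
  read '0': r1 → r1
  read '1': r1 → r0
r0 -> r2 -> r1 -> r0 -> r1 -> r1 -> r0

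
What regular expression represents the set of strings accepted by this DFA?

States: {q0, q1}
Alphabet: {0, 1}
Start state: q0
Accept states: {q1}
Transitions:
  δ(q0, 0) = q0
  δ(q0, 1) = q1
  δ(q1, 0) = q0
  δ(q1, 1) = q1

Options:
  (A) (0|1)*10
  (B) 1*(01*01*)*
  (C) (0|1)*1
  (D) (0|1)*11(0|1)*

Check each option against the DFA on short strings; one disagreement eliminates an option:
  (A) (0|1)*10: on '1' the DFA goes q0 → q1 and accepts (q1 ∈ Accept), but the regex does not match it → eliminate
  (B) 1*(01*01*)*: on ε the DFA stays in q0 and rejects (q0 ∉ Accept), but the regex matches it → eliminate
  (C) (0|1)*1: agrees with the DFA on every string of length ≤ 6
  (D) (0|1)*11(0|1)*: on '1' the DFA goes q0 → q1 and accepts (q1 ∈ Accept), but the regex does not match it → eliminate
Only (C) is consistent with the DFA.
(C) (0|1)*1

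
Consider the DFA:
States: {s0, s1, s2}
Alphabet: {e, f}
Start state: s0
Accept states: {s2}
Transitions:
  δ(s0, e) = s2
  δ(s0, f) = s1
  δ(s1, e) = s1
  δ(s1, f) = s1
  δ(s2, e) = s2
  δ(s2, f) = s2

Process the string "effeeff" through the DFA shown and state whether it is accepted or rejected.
Processing string "effeeff":
  s0 --e--> s2
  s2 --f--> s2
  s2 --f--> s2
  s2 --e--> s2
  s2 --e--> s2
  s2 --f--> s2
  s2 --f--> s2
Final state: s2
Accept states: {s2}
Yes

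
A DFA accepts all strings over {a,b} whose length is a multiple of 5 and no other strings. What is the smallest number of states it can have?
By Myhill–Nerode, count the distinguishable equivalence classes: 5 classes — one per residue of the length mod 5; class i is distinguished from class j by any string of length (5 − i) mod 5.
5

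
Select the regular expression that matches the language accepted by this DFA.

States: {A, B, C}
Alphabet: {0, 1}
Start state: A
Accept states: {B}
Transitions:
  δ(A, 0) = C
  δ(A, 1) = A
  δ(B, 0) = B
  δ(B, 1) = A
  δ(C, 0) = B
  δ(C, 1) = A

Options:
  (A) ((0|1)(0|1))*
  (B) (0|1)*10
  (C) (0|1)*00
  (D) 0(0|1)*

Check each option against the DFA on short strings; one disagreement eliminates an option:
  (A) ((0|1)(0|1))*: on ε the DFA stays in A and rejects (A ∉ Accept), but the regex matches it → eliminate
  (B) (0|1)*10: on '00' the DFA goes A → C → B and accepts (B ∈ Accept), but the regex does not match it → eliminate
  (C) (0|1)*00: agrees with the DFA on every string of length ≤ 6
  (D) 0(0|1)*: on '0' the DFA goes A → C and rejects (C ∉ Accept), but the regex matches it → eliminate
Only (C) is consistent with the DFA.
(C) (0|1)*00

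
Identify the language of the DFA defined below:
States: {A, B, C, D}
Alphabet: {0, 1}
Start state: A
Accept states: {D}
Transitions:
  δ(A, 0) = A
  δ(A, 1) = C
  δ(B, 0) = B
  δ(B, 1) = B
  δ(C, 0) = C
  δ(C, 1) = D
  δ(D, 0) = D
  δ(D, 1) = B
Testing a few strings:
  '1111' → reject
  '1' → reject
  '11' → accept
  '0' → reject
State roles: A=zero 1's; B=≥ three 1's (dead); C=one 1; D=two 1's
All binary strings containing exactly two 1's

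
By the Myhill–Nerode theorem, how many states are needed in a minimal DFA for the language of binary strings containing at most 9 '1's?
By Myhill–Nerode, count the distinguishable equivalence classes: 11 classes — having seen 0, 1, …, 9, or >9 copies of '1'; counts 0 through 9 are accepting and >9 is dead.
11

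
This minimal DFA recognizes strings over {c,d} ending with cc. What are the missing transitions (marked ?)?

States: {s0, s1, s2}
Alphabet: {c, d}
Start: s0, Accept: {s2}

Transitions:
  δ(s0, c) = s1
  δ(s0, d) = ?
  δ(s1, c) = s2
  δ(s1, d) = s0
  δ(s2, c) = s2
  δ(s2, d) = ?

From the language and accept set, identify what each state tracks — s0: last symbol not c; s1: one trailing c; s2: two trailing c's.
Each missing δ(q, a) is the state matching the new tracked value after reading a.
δ(s0, d) = s0; δ(s2, d) = s0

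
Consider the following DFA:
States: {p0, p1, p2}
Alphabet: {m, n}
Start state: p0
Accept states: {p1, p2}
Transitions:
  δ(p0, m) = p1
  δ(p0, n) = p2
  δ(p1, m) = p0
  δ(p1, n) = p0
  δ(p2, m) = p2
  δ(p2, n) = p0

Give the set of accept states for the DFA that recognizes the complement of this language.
Complement accept states = All states \ Original accept states
= {p0, p1, p2} \ {p1, p2}
{p0}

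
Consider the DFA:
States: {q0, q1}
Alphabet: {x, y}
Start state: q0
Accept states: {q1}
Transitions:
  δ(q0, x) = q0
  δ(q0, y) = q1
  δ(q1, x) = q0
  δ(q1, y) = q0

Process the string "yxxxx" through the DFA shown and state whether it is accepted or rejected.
Processing string "yxxxx":
  q0 --y--> q1
  q1 --x--> q0
  q0 --x--> q0
  q0 --x--> q0
  q0 --x--> q0
Final state: q0
Accept states: {q1}
No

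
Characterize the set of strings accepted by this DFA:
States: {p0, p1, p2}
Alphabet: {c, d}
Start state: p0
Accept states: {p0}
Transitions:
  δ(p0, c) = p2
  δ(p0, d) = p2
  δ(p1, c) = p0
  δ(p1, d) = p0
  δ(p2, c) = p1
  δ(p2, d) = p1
Testing a few strings:
  'ddcc' → reject
  'ccc' → accept
  'dcc' → accept
  'ddc' → accept
State roles: p0=length ≡ 0 (mod 3); p1=length ≡ 2 (mod 3); p2=length ≡ 1 (mod 3)
All strings over {c,d} whose length is a multiple of 3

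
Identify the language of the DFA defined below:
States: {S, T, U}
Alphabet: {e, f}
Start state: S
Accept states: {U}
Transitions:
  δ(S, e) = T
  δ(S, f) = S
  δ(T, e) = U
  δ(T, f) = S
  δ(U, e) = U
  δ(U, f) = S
Testing a few strings:
  'effe' → reject
  'f' → reject
  'ef' → reject
  'ffee' → accept
State roles: S=last symbol not e; T=one trailing e; U=two trailing e's
All strings over {e,f} ending with ee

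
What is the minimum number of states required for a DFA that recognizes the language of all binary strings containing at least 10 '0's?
By Myhill–Nerode, count the distinguishable equivalence classes: 11 classes — having seen 0, 1, …, 9, or ≥10 copies of '0'; any two classes i < j (j ≤ 10) are distinguished by the string 0^(10−j), which takes class j to 10 copies (accepted) but leaves class i below 10 (rejected).
11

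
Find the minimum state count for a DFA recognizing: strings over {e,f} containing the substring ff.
By Myhill–Nerode, count the distinguishable equivalence classes: 3 classes — one per longest suffix of the input that is a prefix of 'ff' (lengths 0 through 1), plus an absorbing 'already seen ff' class.
3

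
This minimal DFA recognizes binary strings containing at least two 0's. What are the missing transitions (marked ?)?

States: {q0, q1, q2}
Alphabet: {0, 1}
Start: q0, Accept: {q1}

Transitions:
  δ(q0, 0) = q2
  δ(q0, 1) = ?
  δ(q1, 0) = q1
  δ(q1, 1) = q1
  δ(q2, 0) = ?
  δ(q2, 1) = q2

From the language and accept set, identify what each state tracks — q0: zero 0's seen; q1: ≥ two 0's seen; q2: one 0 seen.
Each missing δ(q, a) is the state matching the new tracked value after reading a.
δ(q0, 1) = q0; δ(q2, 0) = q1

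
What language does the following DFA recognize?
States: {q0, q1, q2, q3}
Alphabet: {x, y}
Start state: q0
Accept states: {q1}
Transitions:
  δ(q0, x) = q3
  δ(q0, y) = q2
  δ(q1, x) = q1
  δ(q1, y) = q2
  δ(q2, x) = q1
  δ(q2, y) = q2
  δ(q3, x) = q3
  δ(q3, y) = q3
Testing a few strings:
  'yxx' → accept
  'x' → reject
  'xy' → reject
  'yx' → accept
State roles: q0=no input read; q1=started with y, last symbol x; q2=started with y, last symbol y; q3=started with x (dead)
All strings over {x,y} that start with y and end with x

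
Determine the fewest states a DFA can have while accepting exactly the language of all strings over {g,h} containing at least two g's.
By Myhill–Nerode, count the distinguishable equivalence classes: three classes — 0, 1, or ≥2 g's seen.
3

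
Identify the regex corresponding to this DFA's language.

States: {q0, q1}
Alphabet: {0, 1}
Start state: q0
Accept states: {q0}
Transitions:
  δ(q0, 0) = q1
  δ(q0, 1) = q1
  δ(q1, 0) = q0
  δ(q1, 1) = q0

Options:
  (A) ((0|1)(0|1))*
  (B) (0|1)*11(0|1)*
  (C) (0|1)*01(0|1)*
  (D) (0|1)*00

Check each option against the DFA on short strings; one disagreement eliminates an option:
  (A) ((0|1)(0|1))*: agrees with the DFA on every string of length ≤ 6
  (B) (0|1)*11(0|1)*: on ε the DFA stays in q0 and accepts (q0 ∈ Accept), but the regex does not match it → eliminate
  (C) (0|1)*01(0|1)*: on ε the DFA stays in q0 and accepts (q0 ∈ Accept), but the regex does not match it → eliminate
  (D) (0|1)*00: on ε the DFA stays in q0 and accepts (q0 ∈ Accept), but the regex does not match it → eliminate
Only (A) is consistent with the DFA.
(A) ((0|1)(0|1))*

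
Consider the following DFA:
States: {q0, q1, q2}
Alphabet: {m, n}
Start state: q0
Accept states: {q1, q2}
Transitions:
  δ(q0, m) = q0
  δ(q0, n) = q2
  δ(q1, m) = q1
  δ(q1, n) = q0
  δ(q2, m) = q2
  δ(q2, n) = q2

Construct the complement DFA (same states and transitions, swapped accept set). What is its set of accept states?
Complement accept states = All states \ Original accept states
= {q0, q1, q2} \ {q1, q2}
{q0}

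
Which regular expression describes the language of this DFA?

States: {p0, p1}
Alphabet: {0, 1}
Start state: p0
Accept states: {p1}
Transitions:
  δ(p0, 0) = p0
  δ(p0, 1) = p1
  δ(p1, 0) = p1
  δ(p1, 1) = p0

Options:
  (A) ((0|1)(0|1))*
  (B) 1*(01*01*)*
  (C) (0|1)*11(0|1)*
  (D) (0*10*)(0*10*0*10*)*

Check each option against the DFA on short strings; one disagreement eliminates an option:
  (A) ((0|1)(0|1))*: on ε the DFA stays in p0 and rejects (p0 ∉ Accept), but the regex matches it → eliminate
  (B) 1*(01*01*)*: on ε the DFA stays in p0 and rejects (p0 ∉ Accept), but the regex matches it → eliminate
  (C) (0|1)*11(0|1)*: on '1' the DFA goes p0 → p1 and accepts (p1 ∈ Accept), but the regex does not match it → eliminate
  (D) (0*10*)(0*10*0*10*)*: agrees with the DFA on every string of length ≤ 6
Only (D) is consistent with the DFA.
(D) (0*10*)(0*10*0*10*)*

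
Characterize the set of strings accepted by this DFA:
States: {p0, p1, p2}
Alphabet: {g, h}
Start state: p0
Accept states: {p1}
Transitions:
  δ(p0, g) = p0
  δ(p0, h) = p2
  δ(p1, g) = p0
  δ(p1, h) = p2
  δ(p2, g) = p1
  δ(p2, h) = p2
Testing a few strings:
  'hgg' → reject
  'gggg' → reject
  'hg' → accept
  'ghgh' → reject
State roles: p0=no suffix match; p1=suffix is hg; p2=one trailing h
All strings over {g,h} ending with hg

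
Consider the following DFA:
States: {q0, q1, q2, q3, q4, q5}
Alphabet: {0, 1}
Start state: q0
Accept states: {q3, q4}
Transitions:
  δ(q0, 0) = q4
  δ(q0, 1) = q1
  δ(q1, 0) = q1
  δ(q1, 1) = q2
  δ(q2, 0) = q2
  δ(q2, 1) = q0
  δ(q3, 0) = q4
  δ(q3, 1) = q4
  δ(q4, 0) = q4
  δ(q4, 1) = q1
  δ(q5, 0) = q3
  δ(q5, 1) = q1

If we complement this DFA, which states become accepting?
Complement accept states = All states \ Original accept states
= {q0, q1, q2, q3, q4, q5} \ {q3, q4}
{q0, q1, q2, q5}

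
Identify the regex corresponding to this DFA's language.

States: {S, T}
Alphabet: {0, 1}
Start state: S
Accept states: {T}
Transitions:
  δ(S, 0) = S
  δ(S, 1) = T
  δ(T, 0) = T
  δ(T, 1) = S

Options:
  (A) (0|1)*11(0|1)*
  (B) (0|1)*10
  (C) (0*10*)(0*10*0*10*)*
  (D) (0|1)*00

Check each option against the DFA on short strings; one disagreement eliminates an option:
  (A) (0|1)*11(0|1)*: on '1' the DFA goes S → T and accepts (T ∈ Accept), but the regex does not match it → eliminate
  (B) (0|1)*10: on '1' the DFA goes S → T and accepts (T ∈ Accept), but the regex does not match it → eliminate
  (C) (0*10*)(0*10*0*10*)*: agrees with the DFA on every string of length ≤ 6
  (D) (0|1)*00: on '1' the DFA goes S → T and accepts (T ∈ Accept), but the regex does not match it → eliminate
Only (C) is consistent with the DFA.
(C) (0*10*)(0*10*0*10*)*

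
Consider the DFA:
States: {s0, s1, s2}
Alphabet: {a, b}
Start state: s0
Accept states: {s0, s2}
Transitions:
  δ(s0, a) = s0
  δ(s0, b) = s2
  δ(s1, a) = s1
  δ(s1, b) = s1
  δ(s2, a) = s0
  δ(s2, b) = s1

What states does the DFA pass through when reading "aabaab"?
read 'a': s0 → s0
  read 'a': s0 → s0
  read 'b': s0 → s2
  read 'a': s2 → s0
  read 'a': s0 → s0
  read 'b': s0 → s2
s0 -> s0 -> s0 -> s2 -> s0 -> s0 -> s2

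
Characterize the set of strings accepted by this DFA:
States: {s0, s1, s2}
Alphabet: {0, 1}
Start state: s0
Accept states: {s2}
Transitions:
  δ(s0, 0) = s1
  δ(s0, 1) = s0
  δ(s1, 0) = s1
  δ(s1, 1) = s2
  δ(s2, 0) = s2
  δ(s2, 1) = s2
Testing a few strings:
  '1' → reject
  '0' → reject
  '100' → reject
  '000' → reject
State roles: s0=no 0 seen yet; s1=seen a 0, waiting for 1; s2=substring 01 seen
All binary strings containing the substring 01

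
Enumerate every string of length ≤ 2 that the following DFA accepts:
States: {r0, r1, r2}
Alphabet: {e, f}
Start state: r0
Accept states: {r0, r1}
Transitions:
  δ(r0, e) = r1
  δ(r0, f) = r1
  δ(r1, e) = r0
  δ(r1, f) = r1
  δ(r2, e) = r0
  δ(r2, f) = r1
ε, e, f, ee, ef, fe, ff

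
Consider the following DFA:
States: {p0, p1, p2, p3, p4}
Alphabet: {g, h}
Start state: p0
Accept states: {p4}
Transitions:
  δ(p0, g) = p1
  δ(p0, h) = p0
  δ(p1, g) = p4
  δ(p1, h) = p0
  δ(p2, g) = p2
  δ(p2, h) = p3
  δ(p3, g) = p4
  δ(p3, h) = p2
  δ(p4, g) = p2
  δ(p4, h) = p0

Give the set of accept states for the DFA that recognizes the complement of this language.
Complement accept states = All states \ Original accept states
= {p0, p1, p2, p3, p4} \ {p4}
{p0, p1, p2, p3}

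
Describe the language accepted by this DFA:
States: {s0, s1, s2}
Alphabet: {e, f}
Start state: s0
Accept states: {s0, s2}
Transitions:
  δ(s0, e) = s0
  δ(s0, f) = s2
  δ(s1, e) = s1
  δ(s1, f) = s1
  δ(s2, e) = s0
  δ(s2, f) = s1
Testing a few strings:
  'ffe' → reject
  'fff' → reject
  'fefe' → accept
  'e' → accept
State roles: s0=last symbol not f (ok); s1=saw ff (dead); s2=last symbol f (ok)
All strings over {e,f} with no two consecutive f's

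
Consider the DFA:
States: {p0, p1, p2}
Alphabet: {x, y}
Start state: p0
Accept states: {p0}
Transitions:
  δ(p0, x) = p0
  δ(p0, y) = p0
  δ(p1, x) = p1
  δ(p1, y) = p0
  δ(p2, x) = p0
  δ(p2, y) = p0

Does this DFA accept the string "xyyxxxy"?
Processing string "xyyxxxy":
  p0 --x--> p0
  p0 --y--> p0
  p0 --y--> p0
  p0 --x--> p0
  p0 --x--> p0
  p0 --x--> p0
  p0 --y--> p0
Final state: p0
Accept states: {p0}
Yes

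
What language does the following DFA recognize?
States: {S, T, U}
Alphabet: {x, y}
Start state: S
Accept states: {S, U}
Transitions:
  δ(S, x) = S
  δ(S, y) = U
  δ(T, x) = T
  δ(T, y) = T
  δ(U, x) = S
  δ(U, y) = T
Testing a few strings:
  'y' → accept
  'xxx' → accept
  'x' → accept
  'xyy' → reject
State roles: S=last symbol not y (ok); T=saw yy (dead); U=last symbol y (ok)
All strings over {x,y} with no two consecutive y's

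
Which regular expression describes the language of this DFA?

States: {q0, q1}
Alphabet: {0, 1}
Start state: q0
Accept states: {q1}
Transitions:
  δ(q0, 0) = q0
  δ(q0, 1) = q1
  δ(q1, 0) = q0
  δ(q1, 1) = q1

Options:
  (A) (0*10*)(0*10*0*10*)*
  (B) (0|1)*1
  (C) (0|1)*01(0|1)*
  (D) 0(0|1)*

Check each option against the DFA on short strings; one disagreement eliminates an option:
  (A) (0*10*)(0*10*0*10*)*: on '10' the DFA goes q0 → q1 → q0 and rejects (q0 ∉ Accept), but the regex matches it → eliminate
  (B) (0|1)*1: agrees with the DFA on every string of length ≤ 6
  (C) (0|1)*01(0|1)*: on '1' the DFA goes q0 → q1 and accepts (q1 ∈ Accept), but the regex does not match it → eliminate
  (D) 0(0|1)*: on '0' the DFA goes q0 → q0 and rejects (q0 ∉ Accept), but the regex matches it → eliminate
Only (B) is consistent with the DFA.
(B) (0|1)*1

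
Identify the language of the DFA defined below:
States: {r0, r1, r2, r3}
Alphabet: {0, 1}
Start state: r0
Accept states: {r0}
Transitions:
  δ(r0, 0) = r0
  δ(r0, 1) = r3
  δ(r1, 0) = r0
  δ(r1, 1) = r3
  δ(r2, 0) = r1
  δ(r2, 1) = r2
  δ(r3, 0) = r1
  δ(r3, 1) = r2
Testing a few strings:
  '101' → reject
  '1000' → accept
  '1' → reject
  '0100' → accept
State roles: r0=value ≡ 0 (mod 4); r1=value ≡ 2 (mod 4); r2=value ≡ 3 (mod 4); r3=value ≡ 1 (mod 4)
All binary strings representing a multiple of 4 (read in base 2; leading zeros allowed and ε counts as 0)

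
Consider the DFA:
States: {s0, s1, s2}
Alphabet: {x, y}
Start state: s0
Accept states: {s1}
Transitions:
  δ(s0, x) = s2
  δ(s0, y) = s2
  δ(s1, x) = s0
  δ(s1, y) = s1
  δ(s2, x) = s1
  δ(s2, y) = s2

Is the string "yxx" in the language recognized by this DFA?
Processing string "yxx":
  s0 --y--> s2
  s2 --x--> s1
  s1 --x--> s0
Final state: s0
Accept states: {s1}
No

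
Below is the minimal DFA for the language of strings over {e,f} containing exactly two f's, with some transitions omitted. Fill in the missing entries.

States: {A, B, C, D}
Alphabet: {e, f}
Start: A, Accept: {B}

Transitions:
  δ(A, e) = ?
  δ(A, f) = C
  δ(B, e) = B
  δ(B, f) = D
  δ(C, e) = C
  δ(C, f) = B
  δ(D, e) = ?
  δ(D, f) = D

From the language and accept set, identify what each state tracks — A: zero f's; B: two f's; C: one f; D: ≥ three f's (dead).
Each missing δ(q, a) is the state matching the new tracked value after reading a.
δ(A, e) = A; δ(D, e) = D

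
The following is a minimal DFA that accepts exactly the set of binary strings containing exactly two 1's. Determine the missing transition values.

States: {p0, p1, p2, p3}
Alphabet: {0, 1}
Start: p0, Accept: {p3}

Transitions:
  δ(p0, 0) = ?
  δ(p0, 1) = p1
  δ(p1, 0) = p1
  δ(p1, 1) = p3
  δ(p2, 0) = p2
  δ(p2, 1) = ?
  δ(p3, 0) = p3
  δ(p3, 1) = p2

From the language and accept set, identify what each state tracks — p0: zero 1's; p1: one 1; p2: ≥ three 1's (dead); p3: two 1's.
Each missing δ(q, a) is the state matching the new tracked value after reading a.
δ(p0, 0) = p0; δ(p2, 1) = p2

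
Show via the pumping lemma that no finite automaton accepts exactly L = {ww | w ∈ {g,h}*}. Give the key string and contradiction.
Assume L is regular with pumping length p. Idea: pumping the leading g-block breaks the equality of the two halves.
Choose s = g^p h g^p h ∈ L (with w = g^p h). |s| = 2p+2 ≥ p. By the pumping lemma, s = xyz with |xy| ≤ p, |y| > 0, so y = g^k with k ≥ 1, in the first g-block. Then xy²z = g^(p+k) h g^p h, of length 2p+2+k. If k is odd this length is odd, so it cannot be of the form ww. If k is even, each half has length p+1+k/2 ≤ p+k, so the first half lies entirely inside the leading g-block and contains no h, while the second half ends in h; the halves differ. Either way xy²z ∉ L.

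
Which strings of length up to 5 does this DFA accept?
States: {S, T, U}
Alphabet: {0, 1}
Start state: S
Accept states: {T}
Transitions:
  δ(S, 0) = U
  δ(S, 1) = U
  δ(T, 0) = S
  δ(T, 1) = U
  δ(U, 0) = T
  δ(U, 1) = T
00, 01, 10, 11, 0010, 0011, 0110, 0111, 1010, 1011, 1110, 1111, 00000, 00001, 00010, 00011, 01000, 01001, 01010, 01011, 10000, 10001, 10010, 10011, 11000, 11001, 11010, 11011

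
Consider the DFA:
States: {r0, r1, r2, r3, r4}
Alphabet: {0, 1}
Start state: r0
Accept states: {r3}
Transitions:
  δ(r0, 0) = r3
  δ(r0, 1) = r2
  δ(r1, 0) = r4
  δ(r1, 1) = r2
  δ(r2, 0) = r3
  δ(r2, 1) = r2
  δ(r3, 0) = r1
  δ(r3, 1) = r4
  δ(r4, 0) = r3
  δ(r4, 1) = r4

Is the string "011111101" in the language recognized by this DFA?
Processing string "011111101":
  r0 --0--> r3
  r3 --1--> r4
  r4 --1--> r4
  r4 --1--> r4
  r4 --1--> r4
  r4 --1--> r4
  r4 --1--> r4
  r4 --0--> r3
  r3 --1--> r4
Final state: r4
Accept states: {r3}
No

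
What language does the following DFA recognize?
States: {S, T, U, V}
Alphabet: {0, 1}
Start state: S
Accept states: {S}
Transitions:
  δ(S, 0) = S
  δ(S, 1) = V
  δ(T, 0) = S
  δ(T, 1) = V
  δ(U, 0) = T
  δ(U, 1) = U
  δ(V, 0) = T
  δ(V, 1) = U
Testing a few strings:
  '000' → accept
  '1010' → reject
  '1' → reject
  '0' → accept
State roles: S=value ≡ 0 (mod 4); T=value ≡ 2 (mod 4); U=value ≡ 3 (mod 4); V=value ≡ 1 (mod 4)
All binary strings representing a multiple of 4 (read in base 2; leading zeros allowed and ε counts as 0)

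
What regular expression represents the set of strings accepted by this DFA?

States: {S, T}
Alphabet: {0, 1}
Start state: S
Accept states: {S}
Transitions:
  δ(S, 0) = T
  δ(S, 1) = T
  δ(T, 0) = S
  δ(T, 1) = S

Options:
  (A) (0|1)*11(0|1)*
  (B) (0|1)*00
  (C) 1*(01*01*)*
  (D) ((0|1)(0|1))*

Check each option against the DFA on short strings; one disagreement eliminates an option:
  (A) (0|1)*11(0|1)*: on ε the DFA stays in S and accepts (S ∈ Accept), but the regex does not match it → eliminate
  (B) (0|1)*00: on ε the DFA stays in S and accepts (S ∈ Accept), but the regex does not match it → eliminate
  (C) 1*(01*01*)*: on '1' the DFA goes S → T and rejects (T ∉ Accept), but the regex matches it → eliminate
  (D) ((0|1)(0|1))*: agrees with the DFA on every string of length ≤ 6
Only (D) is consistent with the DFA.
(D) ((0|1)(0|1))*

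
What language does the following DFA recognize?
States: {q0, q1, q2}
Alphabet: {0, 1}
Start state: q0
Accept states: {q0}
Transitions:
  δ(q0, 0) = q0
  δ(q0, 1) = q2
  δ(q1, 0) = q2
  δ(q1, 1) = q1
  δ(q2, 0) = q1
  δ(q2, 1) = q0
Testing a few strings:
  '1000' → reject
  '1101' → reject
  '011' → accept
  '0' → accept
State roles: q0=value ≡ 0 (mod 3); q1=value ≡ 2 (mod 3); q2=value ≡ 1 (mod 3)
All binary strings representing a multiple of 3 (read in base 2; leading zeros allowed and ε counts as 0)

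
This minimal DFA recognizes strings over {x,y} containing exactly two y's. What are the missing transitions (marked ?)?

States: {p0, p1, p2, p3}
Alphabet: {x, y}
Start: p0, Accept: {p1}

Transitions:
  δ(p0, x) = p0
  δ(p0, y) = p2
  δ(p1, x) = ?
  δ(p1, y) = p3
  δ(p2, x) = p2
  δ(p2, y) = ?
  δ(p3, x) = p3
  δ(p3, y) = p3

From the language and accept set, identify what each state tracks — p0: zero y's; p1: two y's; p2: one y; p3: ≥ three y's (dead).
Each missing δ(q, a) is the state matching the new tracked value after reading a.
δ(p1, x) = p1; δ(p2, y) = p1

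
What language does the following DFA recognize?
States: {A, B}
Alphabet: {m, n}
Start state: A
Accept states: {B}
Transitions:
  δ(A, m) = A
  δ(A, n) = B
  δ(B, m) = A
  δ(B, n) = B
Testing a few strings:
  'nn' → accept
  'nm' → reject
  'nmm' → reject
  'nmn' → accept
State roles: A=last symbol not n; B=last symbol is n
All strings over {m,n} ending with n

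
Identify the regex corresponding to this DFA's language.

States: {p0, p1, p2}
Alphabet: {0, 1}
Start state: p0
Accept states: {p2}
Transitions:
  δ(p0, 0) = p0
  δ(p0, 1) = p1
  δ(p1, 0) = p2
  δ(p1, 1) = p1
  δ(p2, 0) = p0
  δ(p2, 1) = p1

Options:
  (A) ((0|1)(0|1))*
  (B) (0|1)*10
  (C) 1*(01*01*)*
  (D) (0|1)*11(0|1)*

Check each option against the DFA on short strings; one disagreement eliminates an option:
  (A) ((0|1)(0|1))*: on ε the DFA stays in p0 and rejects (p0 ∉ Accept), but the regex matches it → eliminate
  (B) (0|1)*10: agrees with the DFA on every string of length ≤ 6
  (C) 1*(01*01*)*: on ε the DFA stays in p0 and rejects (p0 ∉ Accept), but the regex matches it → eliminate
  (D) (0|1)*11(0|1)*: on '10' the DFA goes p0 → p1 → p2 and accepts (p2 ∈ Accept), but the regex does not match it → eliminate
Only (B) is consistent with the DFA.
(B) (0|1)*10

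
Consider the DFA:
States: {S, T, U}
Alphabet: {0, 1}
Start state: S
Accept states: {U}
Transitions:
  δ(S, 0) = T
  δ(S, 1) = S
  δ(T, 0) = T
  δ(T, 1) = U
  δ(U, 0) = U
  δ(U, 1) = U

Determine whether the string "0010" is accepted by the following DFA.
Processing string "0010":
  S --0--> T
  T --0--> T
  T --1--> U
  U --0--> U
Final state: U
Accept states: {U}
Yes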